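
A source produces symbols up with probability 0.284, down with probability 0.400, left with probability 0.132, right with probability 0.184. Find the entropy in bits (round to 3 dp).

1.880 bits

H = −Σ pᵢ log₂ pᵢ.
−0.284·log₂(0.284) = 0.5158
−0.400·log₂(0.400) = 0.5288
−0.132·log₂(0.132) = 0.3856
−0.184·log₂(0.184) = 0.4494
Sum ≈ 1.8795 → 1.880 bits.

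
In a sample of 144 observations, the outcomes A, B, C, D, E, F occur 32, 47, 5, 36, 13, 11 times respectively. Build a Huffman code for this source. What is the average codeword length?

Probabilities are the counts divided by 144.
Repeatedly combine the two least-probable nodes; the expected code length is the sum of the merged weights.
merge 5/144 + 11/144 → 1/9
merge 13/144 + 1/9 → 29/144
merge 29/144 + 2/9 → 61/144
merge 1/4 + 47/144 → 83/144
merge 61/144 + 83/144 → 1
L = 1/9 + 29/144 + 61/144 + 83/144 + 1 = 37/16 = 2.3125 bits/symbol.

2.3125 bits/symbol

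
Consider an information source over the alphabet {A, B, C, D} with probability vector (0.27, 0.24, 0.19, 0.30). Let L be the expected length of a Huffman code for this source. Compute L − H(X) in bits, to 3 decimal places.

Entropy H = −Σ p log₂ p ≈ 1.9805 bits.
Huffman merges: 19/100+6/25→43/100; 27/100+3/10→57/100; 43/100+57/100→1. L = 2 ≈ 2.0000.
L − H = 2.0000 − 1.9805 = 0.020 bits.

0.020 bits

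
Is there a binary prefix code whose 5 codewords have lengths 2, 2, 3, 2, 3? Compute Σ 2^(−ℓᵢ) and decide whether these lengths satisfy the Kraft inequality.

1; yes

With common denominator 2^3 = 8: Σ 2^(−ℓᵢ) = 2/8 + 2/8 + 1/8 + 2/8 + 1/8 = 8/8 = 1.
Kraft's inequality requires Σ ≤ 1; here Σ = 1 ≤ 1, so such a prefix code exists.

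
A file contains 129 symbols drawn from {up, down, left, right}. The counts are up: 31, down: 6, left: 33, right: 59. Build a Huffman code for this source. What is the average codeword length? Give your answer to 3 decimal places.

1.829 bits/symbol

Probabilities are the counts divided by 129.
Repeatedly combine the two least-probable nodes; the expected code length is the sum of the merged weights.
merge 2/43 + 31/129 → 37/129
merge 11/43 + 37/129 → 70/129
merge 59/129 + 70/129 → 1
L = 37/129 + 70/129 + 1 = 236/129 ≈ 1.829 bits/symbol.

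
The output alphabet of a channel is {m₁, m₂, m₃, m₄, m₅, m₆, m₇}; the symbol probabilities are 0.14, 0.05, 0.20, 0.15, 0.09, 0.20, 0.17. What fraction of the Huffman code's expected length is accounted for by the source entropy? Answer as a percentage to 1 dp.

Entropy H = −Σ p log₂ p ≈ 2.6998 bits.
Huffman merges: 1/20+9/100→7/50; 7/50+7/50→7/25; 3/20+17/100→8/25; 1/5+1/5→2/5; 7/25+8/25→3/5; 2/5+3/5→1. L = 137/50 ≈ 2.7400.
Efficiency = H/L = 2.6998/2.7400 = 98.5%.

98.5%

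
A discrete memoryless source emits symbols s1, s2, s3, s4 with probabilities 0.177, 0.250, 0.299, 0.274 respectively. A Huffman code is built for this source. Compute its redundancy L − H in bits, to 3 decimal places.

0.025 bits

Entropy H = −Σ p log₂ p ≈ 1.9747 bits.
Huffman merges: 177/1000+1/4→427/1000; 137/500+299/1000→573/1000; 427/1000+573/1000→1. L = 2 ≈ 2.0000.
L − H = 2.0000 − 1.9747 = 0.025 bits.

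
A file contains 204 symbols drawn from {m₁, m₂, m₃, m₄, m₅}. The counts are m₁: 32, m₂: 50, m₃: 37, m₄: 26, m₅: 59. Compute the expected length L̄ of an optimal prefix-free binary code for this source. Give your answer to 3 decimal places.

Probabilities are the counts divided by 204.
Repeatedly combine the two least-probable nodes; the expected code length is the sum of the merged weights.
merge 13/102 + 8/51 → 29/102
merge 37/204 + 25/102 → 29/68
merge 29/102 + 59/204 → 39/68
merge 29/68 + 39/68 → 1
L = 29/102 + 29/68 + 39/68 + 1 = 233/102 ≈ 2.284 bits/symbol.

2.284 bits/symbol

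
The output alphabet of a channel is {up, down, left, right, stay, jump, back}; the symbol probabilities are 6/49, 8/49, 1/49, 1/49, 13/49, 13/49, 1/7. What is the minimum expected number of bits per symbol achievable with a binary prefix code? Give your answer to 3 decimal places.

Repeatedly combine the two least-probable nodes; the expected code length is the sum of the merged weights.
merge 1/49 + 1/49 → 2/49
merge 2/49 + 6/49 → 8/49
merge 1/7 + 8/49 → 15/49
merge 8/49 + 13/49 → 3/7
merge 13/49 + 15/49 → 4/7
merge 3/7 + 4/7 → 1
L = 2/49 + 8/49 + 15/49 + 3/7 + 4/7 + 1 = 123/49 ≈ 2.510 bits/symbol.

2.510 bits/symbol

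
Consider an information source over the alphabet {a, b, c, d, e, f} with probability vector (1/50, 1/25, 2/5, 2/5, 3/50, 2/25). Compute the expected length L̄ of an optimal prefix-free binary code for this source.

1.98 bits/symbol

Repeatedly combine the two least-probable nodes; the expected code length is the sum of the merged weights.
merge 1/50 + 1/25 → 3/50
merge 3/50 + 3/50 → 3/25
merge 2/25 + 3/25 → 1/5
merge 1/5 + 2/5 → 3/5
merge 2/5 + 3/5 → 1
L = 3/50 + 3/25 + 1/5 + 3/5 + 1 = 99/50 = 1.98 bits/symbol.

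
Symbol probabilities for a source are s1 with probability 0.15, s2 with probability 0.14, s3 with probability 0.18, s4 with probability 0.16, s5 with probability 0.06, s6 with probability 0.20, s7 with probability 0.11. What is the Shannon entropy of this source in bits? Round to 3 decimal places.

H = −Σ pᵢ log₂ pᵢ.
−0.15·log₂(0.15) = 0.4105
−0.14·log₂(0.14) = 0.3971
−0.18·log₂(0.18) = 0.4453
−0.16·log₂(0.16) = 0.4230
−0.06·log₂(0.06) = 0.2435
−0.20·log₂(0.20) = 0.4644
−0.11·log₂(0.11) = 0.3503
Sum ≈ 2.7342 → 2.734 bits.

2.734 bits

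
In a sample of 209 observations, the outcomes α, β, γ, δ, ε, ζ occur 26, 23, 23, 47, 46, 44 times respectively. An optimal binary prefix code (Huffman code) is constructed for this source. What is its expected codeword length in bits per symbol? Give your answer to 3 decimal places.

2.555 bits/symbol

Probabilities are the counts divided by 209.
Repeatedly combine the two least-probable nodes; the expected code length is the sum of the merged weights.
merge 23/209 + 23/209 → 46/209
merge 26/209 + 4/19 → 70/209
merge 46/209 + 46/209 → 92/209
merge 47/209 + 70/209 → 117/209
merge 92/209 + 117/209 → 1
L = 46/209 + 70/209 + 92/209 + 117/209 + 1 = 534/209 ≈ 2.555 bits/symbol.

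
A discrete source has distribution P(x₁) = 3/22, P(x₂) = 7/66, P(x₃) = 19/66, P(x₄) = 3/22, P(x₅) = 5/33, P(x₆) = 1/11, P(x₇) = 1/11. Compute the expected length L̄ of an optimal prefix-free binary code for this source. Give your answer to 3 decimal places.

2.712 bits/symbol

Repeatedly combine the two least-probable nodes; the expected code length is the sum of the merged weights.
merge 1/11 + 1/11 → 2/11
merge 7/66 + 3/22 → 8/33
merge 3/22 + 5/33 → 19/66
merge 2/11 + 8/33 → 14/33
merge 19/66 + 19/66 → 19/33
merge 14/33 + 19/33 → 1
L = 2/11 + 8/33 + 19/66 + 14/33 + 19/33 + 1 = 179/66 ≈ 2.712 bits/symbol.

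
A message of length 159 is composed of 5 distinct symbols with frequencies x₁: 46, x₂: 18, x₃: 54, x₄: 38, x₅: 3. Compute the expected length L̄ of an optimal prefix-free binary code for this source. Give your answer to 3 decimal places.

Probabilities are the counts divided by 159.
Repeatedly combine the two least-probable nodes; the expected code length is the sum of the merged weights.
merge 1/53 + 6/53 → 7/53
merge 7/53 + 38/159 → 59/159
merge 46/159 + 18/53 → 100/159
merge 59/159 + 100/159 → 1
L = 7/53 + 59/159 + 100/159 + 1 = 113/53 ≈ 2.132 bits/symbol.

2.132 bits/symbol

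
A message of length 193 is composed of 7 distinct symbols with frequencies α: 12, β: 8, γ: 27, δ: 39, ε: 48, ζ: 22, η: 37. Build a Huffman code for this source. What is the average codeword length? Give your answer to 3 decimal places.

Probabilities are the counts divided by 193.
Repeatedly combine the two least-probable nodes; the expected code length is the sum of the merged weights.
merge 8/193 + 12/193 → 20/193
merge 20/193 + 22/193 → 42/193
merge 27/193 + 37/193 → 64/193
merge 39/193 + 42/193 → 81/193
merge 48/193 + 64/193 → 112/193
merge 81/193 + 112/193 → 1
L = 20/193 + 42/193 + 64/193 + 81/193 + 112/193 + 1 = 512/193 ≈ 2.653 bits/symbol.

2.653 bits/symbol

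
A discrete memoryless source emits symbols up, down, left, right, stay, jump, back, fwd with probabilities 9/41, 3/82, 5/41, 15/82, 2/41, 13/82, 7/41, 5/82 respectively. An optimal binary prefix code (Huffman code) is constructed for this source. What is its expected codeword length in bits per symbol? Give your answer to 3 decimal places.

Repeatedly combine the two least-probable nodes; the expected code length is the sum of the merged weights.
merge 3/82 + 2/41 → 7/82
merge 5/82 + 7/82 → 6/41
merge 5/41 + 6/41 → 11/41
merge 13/82 + 7/41 → 27/82
merge 15/82 + 9/41 → 33/82
merge 11/41 + 27/82 → 49/82
merge 33/82 + 49/82 → 1
L = 7/82 + 6/41 + 11/41 + 27/82 + 33/82 + 49/82 + 1 = 116/41 ≈ 2.829 bits/symbol.

2.829 bits/symbol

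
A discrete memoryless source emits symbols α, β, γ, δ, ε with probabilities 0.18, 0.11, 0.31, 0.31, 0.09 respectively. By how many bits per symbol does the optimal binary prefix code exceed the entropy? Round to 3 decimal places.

0.044 bits

Entropy H = −Σ p log₂ p ≈ 2.1558 bits.
Huffman merges: 9/100+11/100→1/5; 9/50+1/5→19/50; 31/100+31/100→31/50; 19/50+31/50→1. L = 11/5 ≈ 2.2000.
L − H = 2.2000 − 2.1558 = 0.044 bits.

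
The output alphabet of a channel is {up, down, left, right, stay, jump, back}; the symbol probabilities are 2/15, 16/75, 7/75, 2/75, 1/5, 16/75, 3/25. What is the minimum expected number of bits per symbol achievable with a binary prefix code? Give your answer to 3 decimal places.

Repeatedly combine the two least-probable nodes; the expected code length is the sum of the merged weights.
merge 2/75 + 7/75 → 3/25
merge 3/25 + 3/25 → 6/25
merge 2/15 + 1/5 → 1/3
merge 16/75 + 16/75 → 32/75
merge 6/25 + 1/3 → 43/75
merge 32/75 + 43/75 → 1
L = 3/25 + 6/25 + 1/3 + 32/75 + 43/75 + 1 = 202/75 ≈ 2.693 bits/symbol.

2.693 bits/symbol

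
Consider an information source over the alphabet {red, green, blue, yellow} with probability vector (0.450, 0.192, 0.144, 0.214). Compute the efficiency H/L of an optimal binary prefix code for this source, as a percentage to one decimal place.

Entropy H = −Σ p log₂ p ≈ 1.8541 bits.
Huffman merges: 18/125+24/125→42/125; 107/500+42/125→11/20; 9/20+11/20→1. L = 943/500 ≈ 1.8860.
Efficiency = H/L = 1.8541/1.8860 = 98.3%.

98.3%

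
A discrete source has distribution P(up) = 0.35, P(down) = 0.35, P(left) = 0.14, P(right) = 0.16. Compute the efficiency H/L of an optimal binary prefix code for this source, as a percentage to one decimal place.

96.4%

Entropy H = −Σ p log₂ p ≈ 1.8803 bits.
Huffman merges: 7/50+4/25→3/10; 3/10+7/20→13/20; 7/20+13/20→1. L = 39/20 ≈ 1.9500.
Efficiency = H/L = 1.8803/1.9500 = 96.4%.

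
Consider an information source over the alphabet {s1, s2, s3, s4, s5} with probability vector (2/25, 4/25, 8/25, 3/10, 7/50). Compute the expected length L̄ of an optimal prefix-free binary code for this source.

Repeatedly combine the two least-probable nodes; the expected code length is the sum of the merged weights.
merge 2/25 + 7/50 → 11/50
merge 4/25 + 11/50 → 19/50
merge 3/10 + 8/25 → 31/50
merge 19/50 + 31/50 → 1
L = 11/50 + 19/50 + 31/50 + 1 = 111/50 = 2.22 bits/symbol.

2.22 bits/symbol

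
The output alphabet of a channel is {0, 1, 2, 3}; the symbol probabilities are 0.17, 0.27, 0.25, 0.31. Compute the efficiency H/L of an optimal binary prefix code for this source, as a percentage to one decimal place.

Entropy H = −Σ p log₂ p ≈ 1.9684 bits.
Huffman merges: 17/100+1/4→21/50; 27/100+31/100→29/50; 21/50+29/50→1. L = 2 ≈ 2.0000.
Efficiency = H/L = 1.9684/2.0000 = 98.4%.

98.4%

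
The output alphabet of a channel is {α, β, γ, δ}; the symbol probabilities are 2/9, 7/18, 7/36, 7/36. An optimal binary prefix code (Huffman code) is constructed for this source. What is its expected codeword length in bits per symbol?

Repeatedly combine the two least-probable nodes; the expected code length is the sum of the merged weights.
merge 7/36 + 7/36 → 7/18
merge 2/9 + 7/18 → 11/18
merge 7/18 + 11/18 → 1
L = 7/18 + 11/18 + 1 = 2 bits/symbol.

2 bits/symbol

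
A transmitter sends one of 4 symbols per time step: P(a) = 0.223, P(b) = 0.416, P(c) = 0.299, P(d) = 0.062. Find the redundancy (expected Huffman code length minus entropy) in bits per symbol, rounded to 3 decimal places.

0.090 bits

Entropy H = −Σ p log₂ p ≈ 1.7787 bits.
Huffman merges: 31/500+223/1000→57/200; 57/200+299/1000→73/125; 52/125+73/125→1. L = 1869/1000 ≈ 1.8690.
L − H = 1.8690 − 1.7787 = 0.090 bits.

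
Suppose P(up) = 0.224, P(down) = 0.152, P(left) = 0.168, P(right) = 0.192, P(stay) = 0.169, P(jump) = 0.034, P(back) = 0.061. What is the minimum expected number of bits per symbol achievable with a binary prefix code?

2.679 bits/symbol

Repeatedly combine the two least-probable nodes; the expected code length is the sum of the merged weights.
merge 17/500 + 61/1000 → 19/200
merge 19/200 + 19/125 → 247/1000
merge 21/125 + 169/1000 → 337/1000
merge 24/125 + 28/125 → 52/125
merge 247/1000 + 337/1000 → 73/125
merge 52/125 + 73/125 → 1
L = 19/200 + 247/1000 + 337/1000 + 52/125 + 73/125 + 1 = 2679/1000 = 2.679 bits/symbol.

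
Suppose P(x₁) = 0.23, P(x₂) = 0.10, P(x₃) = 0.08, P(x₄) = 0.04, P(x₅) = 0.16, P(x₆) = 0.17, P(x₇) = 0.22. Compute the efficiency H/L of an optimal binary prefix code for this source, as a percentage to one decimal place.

Entropy H = −Σ p log₂ p ≈ 2.6353 bits.
Huffman merges: 1/25+2/25→3/25; 1/10+3/25→11/50; 4/25+17/100→33/100; 11/50+11/50→11/25; 23/100+33/100→14/25; 11/25+14/25→1. L = 267/100 ≈ 2.6700.
Efficiency = H/L = 2.6353/2.6700 = 98.7%.

98.7%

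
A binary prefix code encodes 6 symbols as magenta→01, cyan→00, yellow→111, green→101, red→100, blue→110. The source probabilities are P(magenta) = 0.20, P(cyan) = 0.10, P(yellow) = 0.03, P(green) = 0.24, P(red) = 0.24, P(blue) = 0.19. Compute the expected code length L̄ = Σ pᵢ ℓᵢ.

L̄ = Σ pᵢ·ℓᵢ = 0.20·2 + 0.10·2 + 0.03·3 + 0.24·3 + 0.24·3 + 0.19·3 = 2.7 bits/symbol.

2.7 bits/symbol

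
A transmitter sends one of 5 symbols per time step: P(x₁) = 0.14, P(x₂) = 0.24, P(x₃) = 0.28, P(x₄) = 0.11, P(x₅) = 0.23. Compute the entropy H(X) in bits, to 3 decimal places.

H = −Σ pᵢ log₂ pᵢ.
−0.14·log₂(0.14) = 0.3971
−0.24·log₂(0.24) = 0.4941
−0.28·log₂(0.28) = 0.5142
−0.11·log₂(0.11) = 0.3503
−0.23·log₂(0.23) = 0.4877
Sum ≈ 2.2434 → 2.243 bits.

2.243 bits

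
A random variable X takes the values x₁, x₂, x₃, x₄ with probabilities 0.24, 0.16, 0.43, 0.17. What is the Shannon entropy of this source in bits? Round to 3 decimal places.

H = −Σ pᵢ log₂ pᵢ.
−0.24·log₂(0.24) = 0.4941
−0.16·log₂(0.16) = 0.4230
−0.43·log₂(0.43) = 0.5236
−0.17·log₂(0.17) = 0.4346
Sum ≈ 1.8753 → 1.875 bits.

1.875 bits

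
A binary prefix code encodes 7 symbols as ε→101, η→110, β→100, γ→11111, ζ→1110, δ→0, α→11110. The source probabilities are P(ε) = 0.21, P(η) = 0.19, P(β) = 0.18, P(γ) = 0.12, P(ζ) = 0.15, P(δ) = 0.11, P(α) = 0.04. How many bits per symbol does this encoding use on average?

L̄ = Σ pᵢ·ℓᵢ = 0.21·3 + 0.19·3 + 0.18·3 + 0.12·5 + 0.15·4 + 0.11·1 + 0.04·5 = 3.25 bits/symbol.

3.25 bits/symbol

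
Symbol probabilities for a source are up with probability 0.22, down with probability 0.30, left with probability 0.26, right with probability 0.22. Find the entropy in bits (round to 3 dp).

H = −Σ pᵢ log₂ pᵢ.
−0.22·log₂(0.22) = 0.4806
−0.30·log₂(0.30) = 0.5211
−0.26·log₂(0.26) = 0.5053
−0.22·log₂(0.22) = 0.4806
Sum ≈ 1.9875 → 1.988 bits.

1.988 bits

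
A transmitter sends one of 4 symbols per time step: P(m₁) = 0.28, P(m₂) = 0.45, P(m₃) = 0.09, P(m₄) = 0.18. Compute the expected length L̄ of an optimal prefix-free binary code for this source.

Repeatedly combine the two least-probable nodes; the expected code length is the sum of the merged weights.
merge 9/100 + 9/50 → 27/100
merge 27/100 + 7/25 → 11/20
merge 9/20 + 11/20 → 1
L = 27/100 + 11/20 + 1 = 91/50 = 1.82 bits/symbol.

1.82 bits/symbol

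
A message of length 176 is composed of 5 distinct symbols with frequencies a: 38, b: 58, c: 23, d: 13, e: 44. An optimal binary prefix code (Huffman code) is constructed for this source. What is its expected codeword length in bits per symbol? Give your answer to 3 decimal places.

2.205 bits/symbol

Probabilities are the counts divided by 176.
Repeatedly combine the two least-probable nodes; the expected code length is the sum of the merged weights.
merge 13/176 + 23/176 → 9/44
merge 9/44 + 19/88 → 37/88
merge 1/4 + 29/88 → 51/88
merge 37/88 + 51/88 → 1
L = 9/44 + 37/88 + 51/88 + 1 = 97/44 ≈ 2.205 bits/symbol.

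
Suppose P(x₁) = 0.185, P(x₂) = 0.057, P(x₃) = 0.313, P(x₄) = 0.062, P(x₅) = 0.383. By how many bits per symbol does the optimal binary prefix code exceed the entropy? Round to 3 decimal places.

0.051 bits

Entropy H = −Σ p log₂ p ≈ 1.9895 bits.
Huffman merges: 57/1000+31/500→119/1000; 119/1000+37/200→38/125; 38/125+313/1000→617/1000; 383/1000+617/1000→1. L = 51/25 ≈ 2.0400.
L − H = 2.0400 − 1.9895 = 0.051 bits.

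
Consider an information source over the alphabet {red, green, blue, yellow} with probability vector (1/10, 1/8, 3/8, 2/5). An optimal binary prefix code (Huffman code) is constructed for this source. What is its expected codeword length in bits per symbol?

1.825 bits/symbol

Repeatedly combine the two least-probable nodes; the expected code length is the sum of the merged weights.
merge 1/10 + 1/8 → 9/40
merge 9/40 + 3/8 → 3/5
merge 2/5 + 3/5 → 1
L = 9/40 + 3/5 + 1 = 73/40 = 1.825 bits/symbol.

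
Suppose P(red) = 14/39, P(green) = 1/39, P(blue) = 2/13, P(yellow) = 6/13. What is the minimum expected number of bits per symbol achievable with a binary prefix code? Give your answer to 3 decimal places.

1.718 bits/symbol

Repeatedly combine the two least-probable nodes; the expected code length is the sum of the merged weights.
merge 1/39 + 2/13 → 7/39
merge 7/39 + 14/39 → 7/13
merge 6/13 + 7/13 → 1
L = 7/39 + 7/13 + 1 = 67/39 ≈ 1.718 bits/symbol.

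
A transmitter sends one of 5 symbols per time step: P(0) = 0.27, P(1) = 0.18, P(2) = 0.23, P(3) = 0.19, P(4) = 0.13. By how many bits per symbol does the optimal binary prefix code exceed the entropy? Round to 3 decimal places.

Entropy H = −Σ p log₂ p ≈ 2.2809 bits.
Huffman merges: 13/100+9/50→31/100; 19/100+23/100→21/50; 27/100+31/100→29/50; 21/50+29/50→1. L = 231/100 ≈ 2.3100.
L − H = 2.3100 − 2.2809 = 0.029 bits.

0.029 bits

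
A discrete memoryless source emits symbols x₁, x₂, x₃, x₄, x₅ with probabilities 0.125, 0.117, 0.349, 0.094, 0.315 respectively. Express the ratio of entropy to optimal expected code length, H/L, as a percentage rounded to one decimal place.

Entropy H = −Σ p log₂ p ≈ 2.1128 bits.
Huffman merges: 47/500+117/1000→211/1000; 1/8+211/1000→42/125; 63/200+42/125→651/1000; 349/1000+651/1000→1. L = 1099/500 ≈ 2.1980.
Efficiency = H/L = 2.1128/2.1980 = 96.1%.

96.1%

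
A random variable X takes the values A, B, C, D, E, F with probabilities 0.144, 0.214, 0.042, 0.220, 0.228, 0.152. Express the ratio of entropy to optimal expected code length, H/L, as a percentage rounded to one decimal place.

97.1%

Entropy H = −Σ p log₂ p ≈ 2.4507 bits.
Huffman merges: 21/500+18/125→93/500; 19/125+93/500→169/500; 107/500+11/50→217/500; 57/250+169/500→283/500; 217/500+283/500→1. L = 631/250 ≈ 2.5240.
Efficiency = H/L = 2.4507/2.5240 = 97.1%.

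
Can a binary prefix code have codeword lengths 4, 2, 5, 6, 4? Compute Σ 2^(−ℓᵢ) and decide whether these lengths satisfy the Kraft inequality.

0.421875; yes

With common denominator 2^6 = 64: Σ 2^(−ℓᵢ) = 4/64 + 16/64 + 2/64 + 1/64 + 4/64 = 27/64 = 0.421875.
Kraft's inequality requires Σ ≤ 1; here Σ = 0.421875 ≤ 1, so such a prefix code exists.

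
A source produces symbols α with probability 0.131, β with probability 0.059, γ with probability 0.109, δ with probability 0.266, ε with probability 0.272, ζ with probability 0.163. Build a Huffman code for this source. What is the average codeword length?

Repeatedly combine the two least-probable nodes; the expected code length is the sum of the merged weights.
merge 59/1000 + 109/1000 → 21/125
merge 131/1000 + 163/1000 → 147/500
merge 21/125 + 133/500 → 217/500
merge 34/125 + 147/500 → 283/500
merge 217/500 + 283/500 → 1
L = 21/125 + 147/500 + 217/500 + 283/500 + 1 = 1231/500 = 2.462 bits/symbol.

2.462 bits/symbol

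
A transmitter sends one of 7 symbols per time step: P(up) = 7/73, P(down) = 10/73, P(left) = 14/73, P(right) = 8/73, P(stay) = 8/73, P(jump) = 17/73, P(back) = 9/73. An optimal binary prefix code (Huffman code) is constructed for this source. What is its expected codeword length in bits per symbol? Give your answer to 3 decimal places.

Repeatedly combine the two least-probable nodes; the expected code length is the sum of the merged weights.
merge 7/73 + 8/73 → 15/73
merge 8/73 + 9/73 → 17/73
merge 10/73 + 14/73 → 24/73
merge 15/73 + 17/73 → 32/73
merge 17/73 + 24/73 → 41/73
merge 32/73 + 41/73 → 1
L = 15/73 + 17/73 + 24/73 + 32/73 + 41/73 + 1 = 202/73 ≈ 2.767 bits/symbol.

2.767 bits/symbol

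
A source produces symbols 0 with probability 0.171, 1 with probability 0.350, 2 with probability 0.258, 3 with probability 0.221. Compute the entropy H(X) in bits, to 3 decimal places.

H = −Σ pᵢ log₂ pᵢ.
−0.171·log₂(0.171) = 0.4357
−0.350·log₂(0.350) = 0.5301
−0.258·log₂(0.258) = 0.5043
−0.221·log₂(0.221) = 0.4813
Sum ≈ 1.9514 → 1.951 bits.

1.951 bits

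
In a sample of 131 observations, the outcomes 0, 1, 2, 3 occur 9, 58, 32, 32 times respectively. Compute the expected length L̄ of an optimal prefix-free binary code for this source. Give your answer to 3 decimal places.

Probabilities are the counts divided by 131.
Repeatedly combine the two least-probable nodes; the expected code length is the sum of the merged weights.
merge 9/131 + 32/131 → 41/131
merge 32/131 + 41/131 → 73/131
merge 58/131 + 73/131 → 1
L = 41/131 + 73/131 + 1 = 245/131 ≈ 1.870 bits/symbol.

1.870 bits/symbol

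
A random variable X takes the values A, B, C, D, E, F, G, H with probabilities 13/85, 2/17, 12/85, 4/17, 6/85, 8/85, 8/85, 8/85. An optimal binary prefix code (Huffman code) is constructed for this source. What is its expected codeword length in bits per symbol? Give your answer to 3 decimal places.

Repeatedly combine the two least-probable nodes; the expected code length is the sum of the merged weights.
merge 6/85 + 8/85 → 14/85
merge 8/85 + 8/85 → 16/85
merge 2/17 + 12/85 → 22/85
merge 13/85 + 14/85 → 27/85
merge 16/85 + 4/17 → 36/85
merge 22/85 + 27/85 → 49/85
merge 36/85 + 49/85 → 1
L = 14/85 + 16/85 + 22/85 + 27/85 + 36/85 + 49/85 + 1 = 249/85 ≈ 2.929 bits/symbol.

2.929 bits/symbol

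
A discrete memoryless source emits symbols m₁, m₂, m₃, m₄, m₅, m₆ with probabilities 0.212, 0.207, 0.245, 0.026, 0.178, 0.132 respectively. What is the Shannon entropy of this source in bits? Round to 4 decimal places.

H = −Σ pᵢ log₂ pᵢ.
−0.212·log₂(0.212) = 0.4744
−0.207·log₂(0.207) = 0.4704
−0.245·log₂(0.245) = 0.4971
−0.026·log₂(0.026) = 0.1369
−0.178·log₂(0.178) = 0.4432
−0.132·log₂(0.132) = 0.3856
Sum ≈ 2.4077 → 2.4077 bits.

2.4077 bits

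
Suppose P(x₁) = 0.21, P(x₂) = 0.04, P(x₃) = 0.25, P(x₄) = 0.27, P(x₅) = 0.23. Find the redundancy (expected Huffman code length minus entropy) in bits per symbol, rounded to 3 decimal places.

Entropy H = −Σ p log₂ p ≈ 2.1563 bits.
Huffman merges: 1/25+21/100→1/4; 23/100+1/4→12/25; 1/4+27/100→13/25; 12/25+13/25→1. L = 9/4 ≈ 2.2500.
L − H = 2.2500 − 2.1563 = 0.094 bits.

0.094 bits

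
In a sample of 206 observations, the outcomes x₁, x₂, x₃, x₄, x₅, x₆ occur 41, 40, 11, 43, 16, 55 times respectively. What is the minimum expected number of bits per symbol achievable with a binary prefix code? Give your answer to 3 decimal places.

Probabilities are the counts divided by 206.
Repeatedly combine the two least-probable nodes; the expected code length is the sum of the merged weights.
merge 11/206 + 8/103 → 27/206
merge 27/206 + 20/103 → 67/206
merge 41/206 + 43/206 → 42/103
merge 55/206 + 67/206 → 61/103
merge 42/103 + 61/103 → 1
L = 27/206 + 67/206 + 42/103 + 61/103 + 1 = 253/103 ≈ 2.456 bits/symbol.

2.456 bits/symbol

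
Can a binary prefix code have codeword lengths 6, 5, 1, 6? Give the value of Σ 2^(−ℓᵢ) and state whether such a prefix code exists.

0.5625; yes

With common denominator 2^6 = 64: Σ 2^(−ℓᵢ) = 1/64 + 2/64 + 32/64 + 1/64 = 36/64 = 0.5625.
Kraft's inequality requires Σ ≤ 1; here Σ = 0.5625 ≤ 1, so such a prefix code exists.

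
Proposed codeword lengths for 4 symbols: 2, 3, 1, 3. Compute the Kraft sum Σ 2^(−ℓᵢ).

1

With common denominator 2^3 = 8: Σ 2^(−ℓᵢ) = 2/8 + 1/8 + 4/8 + 1/8 = 8/8 = 1.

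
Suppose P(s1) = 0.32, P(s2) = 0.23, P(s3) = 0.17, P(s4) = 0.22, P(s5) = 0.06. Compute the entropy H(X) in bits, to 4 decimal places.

H = −Σ pᵢ log₂ pᵢ.
−0.32·log₂(0.32) = 0.5260
−0.23·log₂(0.23) = 0.4877
−0.17·log₂(0.17) = 0.4346
−0.22·log₂(0.22) = 0.4806
−0.06·log₂(0.06) = 0.2435
Sum ≈ 2.1724 → 2.1724 bits.

2.1724 bits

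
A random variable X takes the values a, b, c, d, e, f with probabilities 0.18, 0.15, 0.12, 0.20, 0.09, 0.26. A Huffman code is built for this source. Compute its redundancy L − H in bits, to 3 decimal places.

0.035 bits

Entropy H = −Σ p log₂ p ≈ 2.5052 bits.
Huffman merges: 9/100+3/25→21/100; 3/20+9/50→33/100; 1/5+21/100→41/100; 13/50+33/100→59/100; 41/100+59/100→1. L = 127/50 ≈ 2.5400.
L − H = 2.5400 − 2.5052 = 0.035 bits.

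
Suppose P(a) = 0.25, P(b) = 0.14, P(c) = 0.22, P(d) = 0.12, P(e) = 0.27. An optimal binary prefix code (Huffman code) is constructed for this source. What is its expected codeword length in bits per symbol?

Repeatedly combine the two least-probable nodes; the expected code length is the sum of the merged weights.
merge 3/25 + 7/50 → 13/50
merge 11/50 + 1/4 → 47/100
merge 13/50 + 27/100 → 53/100
merge 47/100 + 53/100 → 1
L = 13/50 + 47/100 + 53/100 + 1 = 113/50 = 2.26 bits/symbol.

2.26 bits/symbol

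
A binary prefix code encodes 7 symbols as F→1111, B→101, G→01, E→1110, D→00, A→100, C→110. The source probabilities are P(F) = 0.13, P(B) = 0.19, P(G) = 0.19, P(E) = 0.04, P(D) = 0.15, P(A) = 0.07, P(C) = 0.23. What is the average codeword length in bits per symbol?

2.83 bits/symbol

L̄ = Σ pᵢ·ℓᵢ = 0.13·4 + 0.19·3 + 0.19·2 + 0.04·4 + 0.15·2 + 0.07·3 + 0.23·3 = 2.83 bits/symbol.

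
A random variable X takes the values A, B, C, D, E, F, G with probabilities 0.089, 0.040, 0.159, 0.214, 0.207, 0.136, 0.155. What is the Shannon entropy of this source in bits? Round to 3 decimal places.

H = −Σ pᵢ log₂ pᵢ.
−0.089·log₂(0.089) = 0.3106
−0.040·log₂(0.040) = 0.1858
−0.159·log₂(0.159) = 0.4218
−0.214·log₂(0.214) = 0.4760
−0.207·log₂(0.207) = 0.4704
−0.136·log₂(0.136) = 0.3915
−0.155·log₂(0.155) = 0.4169
Sum ≈ 2.6729 → 2.673 bits.

2.673 bits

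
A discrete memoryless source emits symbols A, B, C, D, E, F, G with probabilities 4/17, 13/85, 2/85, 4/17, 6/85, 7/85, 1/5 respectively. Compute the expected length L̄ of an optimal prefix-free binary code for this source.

2.6 bits/symbol

Repeatedly combine the two least-probable nodes; the expected code length is the sum of the merged weights.
merge 2/85 + 6/85 → 8/85
merge 7/85 + 8/85 → 3/17
merge 13/85 + 3/17 → 28/85
merge 1/5 + 4/17 → 37/85
merge 4/17 + 28/85 → 48/85
merge 37/85 + 48/85 → 1
L = 8/85 + 3/17 + 28/85 + 37/85 + 48/85 + 1 = 13/5 = 2.6 bits/symbol.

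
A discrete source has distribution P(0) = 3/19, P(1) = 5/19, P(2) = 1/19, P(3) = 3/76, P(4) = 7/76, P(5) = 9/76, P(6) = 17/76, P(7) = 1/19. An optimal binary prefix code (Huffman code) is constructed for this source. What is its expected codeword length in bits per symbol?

2.75 bits/symbol

Repeatedly combine the two least-probable nodes; the expected code length is the sum of the merged weights.
merge 3/76 + 1/19 → 7/76
merge 1/19 + 7/76 → 11/76
merge 7/76 + 9/76 → 4/19
merge 11/76 + 3/19 → 23/76
merge 4/19 + 17/76 → 33/76
merge 5/19 + 23/76 → 43/76
merge 33/76 + 43/76 → 1
L = 7/76 + 11/76 + 4/19 + 23/76 + 33/76 + 43/76 + 1 = 11/4 = 2.75 bits/symbol.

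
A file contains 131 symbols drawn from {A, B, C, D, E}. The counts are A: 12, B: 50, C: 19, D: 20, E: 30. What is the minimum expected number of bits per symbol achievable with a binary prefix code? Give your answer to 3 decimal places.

Probabilities are the counts divided by 131.
Repeatedly combine the two least-probable nodes; the expected code length is the sum of the merged weights.
merge 12/131 + 19/131 → 31/131
merge 20/131 + 30/131 → 50/131
merge 31/131 + 50/131 → 81/131
merge 50/131 + 81/131 → 1
L = 31/131 + 50/131 + 81/131 + 1 = 293/131 ≈ 2.237 bits/symbol.

2.237 bits/symbol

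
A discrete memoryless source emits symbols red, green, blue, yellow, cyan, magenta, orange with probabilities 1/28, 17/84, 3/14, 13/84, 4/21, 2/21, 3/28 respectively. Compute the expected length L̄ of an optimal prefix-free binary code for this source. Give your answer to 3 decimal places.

2.714 bits/symbol

Repeatedly combine the two least-probable nodes; the expected code length is the sum of the merged weights.
merge 1/28 + 2/21 → 11/84
merge 3/28 + 11/84 → 5/21
merge 13/84 + 4/21 → 29/84
merge 17/84 + 3/14 → 5/12
merge 5/21 + 29/84 → 7/12
merge 5/12 + 7/12 → 1
L = 11/84 + 5/21 + 29/84 + 5/12 + 7/12 + 1 = 19/7 ≈ 2.714 bits/symbol.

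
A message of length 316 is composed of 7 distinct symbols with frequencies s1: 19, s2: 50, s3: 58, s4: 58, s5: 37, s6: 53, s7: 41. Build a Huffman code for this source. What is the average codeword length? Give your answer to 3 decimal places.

2.810 bits/symbol

Probabilities are the counts divided by 316.
Repeatedly combine the two least-probable nodes; the expected code length is the sum of the merged weights.
merge 19/316 + 37/316 → 14/79
merge 41/316 + 25/158 → 91/316
merge 53/316 + 14/79 → 109/316
merge 29/158 + 29/158 → 29/79
merge 91/316 + 109/316 → 50/79
merge 29/79 + 50/79 → 1
L = 14/79 + 91/316 + 109/316 + 29/79 + 50/79 + 1 = 222/79 ≈ 2.810 bits/symbol.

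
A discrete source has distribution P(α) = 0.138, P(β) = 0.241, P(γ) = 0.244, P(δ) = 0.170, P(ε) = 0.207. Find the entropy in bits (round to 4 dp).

2.2906 bits

H = −Σ pᵢ log₂ pᵢ.
−0.138·log₂(0.138) = 0.3943
−0.241·log₂(0.241) = 0.4947
−0.244·log₂(0.244) = 0.4966
−0.170·log₂(0.170) = 0.4346
−0.207·log₂(0.207) = 0.4704
Sum ≈ 2.2906 → 2.2906 bits.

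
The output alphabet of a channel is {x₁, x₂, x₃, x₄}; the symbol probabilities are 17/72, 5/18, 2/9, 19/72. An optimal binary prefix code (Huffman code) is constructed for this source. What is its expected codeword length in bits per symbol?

Repeatedly combine the two least-probable nodes; the expected code length is the sum of the merged weights.
merge 2/9 + 17/72 → 11/24
merge 19/72 + 5/18 → 13/24
merge 11/24 + 13/24 → 1
L = 11/24 + 13/24 + 1 = 2 bits/symbol.

2 bits/symbol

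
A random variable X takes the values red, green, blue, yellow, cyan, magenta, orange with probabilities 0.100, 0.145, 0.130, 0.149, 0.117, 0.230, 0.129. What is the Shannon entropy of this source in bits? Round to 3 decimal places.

H = −Σ pᵢ log₂ pᵢ.
−0.100·log₂(0.100) = 0.3322
−0.145·log₂(0.145) = 0.4040
−0.130·log₂(0.130) = 0.3826
−0.149·log₂(0.149) = 0.4092
−0.117·log₂(0.117) = 0.3622
−0.230·log₂(0.230) = 0.4877
−0.129·log₂(0.129) = 0.3811
Sum ≈ 2.7590 → 2.759 bits.

2.759 bits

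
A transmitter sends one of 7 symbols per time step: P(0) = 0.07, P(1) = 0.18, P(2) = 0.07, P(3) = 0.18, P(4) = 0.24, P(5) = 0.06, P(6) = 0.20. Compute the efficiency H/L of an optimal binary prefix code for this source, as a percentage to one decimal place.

97.8%

Entropy H = −Σ p log₂ p ≈ 2.6298 bits.
Huffman merges: 3/50+7/100→13/100; 7/100+13/100→1/5; 9/50+9/50→9/25; 1/5+1/5→2/5; 6/25+9/25→3/5; 2/5+3/5→1. L = 269/100 ≈ 2.6900.
Efficiency = H/L = 2.6298/2.6900 = 97.8%.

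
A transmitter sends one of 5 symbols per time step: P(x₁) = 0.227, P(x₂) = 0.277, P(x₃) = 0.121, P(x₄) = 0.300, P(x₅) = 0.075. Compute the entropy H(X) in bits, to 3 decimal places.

H = −Σ pᵢ log₂ pᵢ.
−0.227·log₂(0.227) = 0.4856
−0.277·log₂(0.277) = 0.5130
−0.121·log₂(0.121) = 0.3687
−0.300·log₂(0.300) = 0.5211
−0.075·log₂(0.075) = 0.2803
Sum ≈ 2.1687 → 2.169 bits.

2.169 bits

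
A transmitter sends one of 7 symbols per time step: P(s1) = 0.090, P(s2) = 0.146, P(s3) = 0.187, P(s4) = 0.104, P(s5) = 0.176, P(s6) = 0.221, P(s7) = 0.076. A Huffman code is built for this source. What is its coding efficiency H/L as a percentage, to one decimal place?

98.4%

Entropy H = −Σ p log₂ p ≈ 2.7149 bits.
Huffman merges: 19/250+9/100→83/500; 13/125+73/500→1/4; 83/500+22/125→171/500; 187/1000+221/1000→51/125; 1/4+171/500→74/125; 51/125+74/125→1. L = 1379/500 ≈ 2.7580.
Efficiency = H/L = 2.7149/2.7580 = 98.4%.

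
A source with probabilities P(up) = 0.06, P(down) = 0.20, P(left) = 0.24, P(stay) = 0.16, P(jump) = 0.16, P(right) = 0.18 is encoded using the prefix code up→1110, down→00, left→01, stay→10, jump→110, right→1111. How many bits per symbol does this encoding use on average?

2.64 bits/symbol

L̄ = Σ pᵢ·ℓᵢ = 0.06·4 + 0.20·2 + 0.24·2 + 0.16·2 + 0.16·3 + 0.18·4 = 2.64 bits/symbol.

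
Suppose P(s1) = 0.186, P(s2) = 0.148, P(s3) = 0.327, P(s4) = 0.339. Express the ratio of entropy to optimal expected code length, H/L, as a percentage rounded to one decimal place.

96.0%

Entropy H = −Σ p log₂ p ≈ 1.9157 bits.
Huffman merges: 37/250+93/500→167/500; 327/1000+167/500→661/1000; 339/1000+661/1000→1. L = 399/200 ≈ 1.9950.
Efficiency = H/L = 1.9157/1.9950 = 96.0%.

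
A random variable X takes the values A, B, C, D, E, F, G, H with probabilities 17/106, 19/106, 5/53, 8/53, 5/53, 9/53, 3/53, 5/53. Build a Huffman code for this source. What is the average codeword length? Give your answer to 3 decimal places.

2.972 bits/symbol

Repeatedly combine the two least-probable nodes; the expected code length is the sum of the merged weights.
merge 3/53 + 5/53 → 8/53
merge 5/53 + 5/53 → 10/53
merge 8/53 + 8/53 → 16/53
merge 17/106 + 9/53 → 35/106
merge 19/106 + 10/53 → 39/106
merge 16/53 + 35/106 → 67/106
merge 39/106 + 67/106 → 1
L = 8/53 + 10/53 + 16/53 + 35/106 + 39/106 + 67/106 + 1 = 315/106 ≈ 2.972 bits/symbol.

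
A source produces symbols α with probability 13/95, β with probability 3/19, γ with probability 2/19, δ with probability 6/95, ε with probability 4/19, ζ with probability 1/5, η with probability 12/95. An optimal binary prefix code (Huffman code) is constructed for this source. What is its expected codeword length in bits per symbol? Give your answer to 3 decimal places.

2.758 bits/symbol

Repeatedly combine the two least-probable nodes; the expected code length is the sum of the merged weights.
merge 6/95 + 2/19 → 16/95
merge 12/95 + 13/95 → 5/19
merge 3/19 + 16/95 → 31/95
merge 1/5 + 4/19 → 39/95
merge 5/19 + 31/95 → 56/95
merge 39/95 + 56/95 → 1
L = 16/95 + 5/19 + 31/95 + 39/95 + 56/95 + 1 = 262/95 ≈ 2.758 bits/symbol.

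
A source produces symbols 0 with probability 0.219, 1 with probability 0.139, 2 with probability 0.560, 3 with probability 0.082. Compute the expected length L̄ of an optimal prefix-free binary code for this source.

1.661 bits/symbol

Repeatedly combine the two least-probable nodes; the expected code length is the sum of the merged weights.
merge 41/500 + 139/1000 → 221/1000
merge 219/1000 + 221/1000 → 11/25
merge 11/25 + 14/25 → 1
L = 221/1000 + 11/25 + 1 = 1661/1000 = 1.661 bits/symbol.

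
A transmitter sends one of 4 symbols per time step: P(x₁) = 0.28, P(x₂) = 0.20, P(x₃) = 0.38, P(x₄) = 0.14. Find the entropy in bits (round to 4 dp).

1.9062 bits

H = −Σ pᵢ log₂ pᵢ.
−0.28·log₂(0.28) = 0.5142
−0.20·log₂(0.20) = 0.4644
−0.38·log₂(0.38) = 0.5305
−0.14·log₂(0.14) = 0.3971
Sum ≈ 1.9062 → 1.9062 bits.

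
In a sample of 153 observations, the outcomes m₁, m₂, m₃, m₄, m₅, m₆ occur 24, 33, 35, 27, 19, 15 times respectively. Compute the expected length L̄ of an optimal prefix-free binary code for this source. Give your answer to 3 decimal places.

2.556 bits/symbol

Probabilities are the counts divided by 153.
Repeatedly combine the two least-probable nodes; the expected code length is the sum of the merged weights.
merge 5/51 + 19/153 → 2/9
merge 8/51 + 3/17 → 1/3
merge 11/51 + 2/9 → 67/153
merge 35/153 + 1/3 → 86/153
merge 67/153 + 86/153 → 1
L = 2/9 + 1/3 + 67/153 + 86/153 + 1 = 23/9 ≈ 2.556 bits/symbol.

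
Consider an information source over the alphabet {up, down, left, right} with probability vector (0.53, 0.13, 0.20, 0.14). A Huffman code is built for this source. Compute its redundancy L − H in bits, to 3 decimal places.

Entropy H = −Σ p log₂ p ≈ 1.7296 bits.
Huffman merges: 13/100+7/50→27/100; 1/5+27/100→47/100; 47/100+53/100→1. L = 87/50 ≈ 1.7400.
L − H = 1.7400 − 1.7296 = 0.010 bits.

0.010 bits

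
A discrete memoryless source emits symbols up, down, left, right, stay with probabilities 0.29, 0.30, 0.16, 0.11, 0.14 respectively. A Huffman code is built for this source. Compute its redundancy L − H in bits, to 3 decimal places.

Entropy H = −Σ p log₂ p ≈ 2.2094 bits.
Huffman merges: 11/100+7/50→1/4; 4/25+1/4→41/100; 29/100+3/10→59/100; 41/100+59/100→1. L = 9/4 ≈ 2.2500.
L − H = 2.2500 − 2.2094 = 0.041 bits.

0.041 bits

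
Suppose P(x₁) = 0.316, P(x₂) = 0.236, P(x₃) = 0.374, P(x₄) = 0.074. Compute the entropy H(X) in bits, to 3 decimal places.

1.825 bits

H = −Σ pᵢ log₂ pᵢ.
−0.316·log₂(0.316) = 0.5252
−0.236·log₂(0.236) = 0.4916
−0.374·log₂(0.374) = 0.5307
−0.074·log₂(0.074) = 0.2780
Sum ≈ 1.8254 → 1.825 bits.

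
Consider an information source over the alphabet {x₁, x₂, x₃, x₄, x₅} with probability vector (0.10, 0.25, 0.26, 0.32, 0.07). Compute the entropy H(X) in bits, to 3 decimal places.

2.132 bits

H = −Σ pᵢ log₂ pᵢ.
−0.10·log₂(0.10) = 0.3322
−0.25·log₂(0.25) = 0.5000
−0.26·log₂(0.26) = 0.5053
−0.32·log₂(0.32) = 0.5260
−0.07·log₂(0.07) = 0.2686
Sum ≈ 2.1321 → 2.132 bits.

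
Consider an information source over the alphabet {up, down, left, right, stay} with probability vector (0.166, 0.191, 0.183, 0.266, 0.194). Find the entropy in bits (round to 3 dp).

H = −Σ pᵢ log₂ pᵢ.
−0.166·log₂(0.166) = 0.4301
−0.191·log₂(0.191) = 0.4562
−0.183·log₂(0.183) = 0.4484
−0.266·log₂(0.266) = 0.5082
−0.194·log₂(0.194) = 0.4590
Sum ≈ 2.3018 → 2.302 bits.

2.302 bits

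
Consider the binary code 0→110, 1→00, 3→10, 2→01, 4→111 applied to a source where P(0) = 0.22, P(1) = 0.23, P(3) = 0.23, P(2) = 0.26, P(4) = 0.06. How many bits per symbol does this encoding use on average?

L̄ = Σ pᵢ·ℓᵢ = 0.22·3 + 0.23·2 + 0.23·2 + 0.26·2 + 0.06·3 = 2.28 bits/symbol.

2.28 bits/symbol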